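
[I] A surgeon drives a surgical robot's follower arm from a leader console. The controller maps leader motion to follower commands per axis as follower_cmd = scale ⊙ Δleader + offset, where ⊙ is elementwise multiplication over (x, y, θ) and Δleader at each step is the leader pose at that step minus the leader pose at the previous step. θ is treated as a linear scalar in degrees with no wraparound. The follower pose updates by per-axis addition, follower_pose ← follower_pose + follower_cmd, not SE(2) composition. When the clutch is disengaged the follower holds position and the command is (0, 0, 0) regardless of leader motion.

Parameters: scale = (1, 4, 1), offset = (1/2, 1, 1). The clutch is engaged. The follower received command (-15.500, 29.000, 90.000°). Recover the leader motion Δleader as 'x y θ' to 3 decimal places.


axis x: (-15.500 − 1/2) / (1) = -16.000
axis y: (29.000 − 1) / (4) = 7.000
axis θ: (90.000 − 1) / (1) = 89.000

-16.000 7.000 89.000


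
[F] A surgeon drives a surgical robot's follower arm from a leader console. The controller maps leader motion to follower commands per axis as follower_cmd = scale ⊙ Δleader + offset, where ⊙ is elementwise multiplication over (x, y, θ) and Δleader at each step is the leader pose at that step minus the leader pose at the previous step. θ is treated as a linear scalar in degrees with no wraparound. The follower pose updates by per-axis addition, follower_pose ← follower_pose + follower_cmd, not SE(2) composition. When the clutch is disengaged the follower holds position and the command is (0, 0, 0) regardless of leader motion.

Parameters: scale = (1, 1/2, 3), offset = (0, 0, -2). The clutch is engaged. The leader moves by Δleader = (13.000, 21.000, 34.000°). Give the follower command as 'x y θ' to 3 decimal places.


13.000 10.500 100.000

axis x: 1·13.000 + 0 = 13.000
axis y: 1/2·21.000 + 0 = 10.500
axis θ: 3·34.000 + -2 = 100.000


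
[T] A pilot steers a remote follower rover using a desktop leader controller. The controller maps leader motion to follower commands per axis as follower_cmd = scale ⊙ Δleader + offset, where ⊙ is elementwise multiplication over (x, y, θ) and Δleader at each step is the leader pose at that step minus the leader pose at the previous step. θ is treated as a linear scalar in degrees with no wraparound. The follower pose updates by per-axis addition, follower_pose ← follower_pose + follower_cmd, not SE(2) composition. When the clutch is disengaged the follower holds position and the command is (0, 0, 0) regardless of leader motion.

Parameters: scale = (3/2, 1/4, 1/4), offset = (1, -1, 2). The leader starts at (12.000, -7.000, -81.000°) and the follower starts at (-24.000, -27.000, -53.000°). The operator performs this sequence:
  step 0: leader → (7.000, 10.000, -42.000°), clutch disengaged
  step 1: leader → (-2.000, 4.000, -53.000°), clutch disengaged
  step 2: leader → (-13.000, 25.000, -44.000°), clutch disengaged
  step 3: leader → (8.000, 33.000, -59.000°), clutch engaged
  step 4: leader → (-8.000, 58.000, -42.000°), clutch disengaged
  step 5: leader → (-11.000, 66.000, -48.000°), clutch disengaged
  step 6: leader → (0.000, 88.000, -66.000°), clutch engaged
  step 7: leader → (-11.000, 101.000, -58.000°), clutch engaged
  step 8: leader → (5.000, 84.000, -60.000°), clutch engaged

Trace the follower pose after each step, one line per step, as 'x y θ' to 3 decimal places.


step 0: Δleader=(-5.000, 17.000, 39.000°), disengaged; cmd=(0,0,0) → follower holds at (-24.000, -27.000, -53.000°)
step 1: Δleader=(-9.000, -6.000, -11.000°), disengaged; cmd=(0,0,0) → follower holds at (-24.000, -27.000, -53.000°)
step 2: Δleader=(-11.000, 21.000, 9.000°), disengaged; cmd=(0,0,0) → follower holds at (-24.000, -27.000, -53.000°)
step 3: Δleader=(21.000, 8.000, -15.000°), engaged; cmd=(32.500, 1.000, -1.750°) → follower=(8.500, -26.000, -54.750°)
step 4: Δleader=(-16.000, 25.000, 17.000°), disengaged; cmd=(0,0,0) → follower holds at (8.500, -26.000, -54.750°)
step 5: Δleader=(-3.000, 8.000, -6.000°), disengaged; cmd=(0,0,0) → follower holds at (8.500, -26.000, -54.750°)
step 6: Δleader=(11.000, 22.000, -18.000°), engaged; cmd=(17.500, 4.500, -2.500°) → follower=(26.000, -21.500, -57.250°)
step 7: Δleader=(-11.000, 13.000, 8.000°), engaged; cmd=(-15.500, 2.250, 4.000°) → follower=(10.500, -19.250, -53.250°)
step 8: Δleader=(16.000, -17.000, -2.000°), engaged; cmd=(25.000, -5.250, 1.500°) → follower=(35.500, -24.500, -51.750°)

-24.000 -27.000 -53.000
-24.000 -27.000 -53.000
-24.000 -27.000 -53.000
8.500 -26.000 -54.750
8.500 -26.000 -54.750
8.500 -26.000 -54.750
26.000 -21.500 -57.250
10.500 -19.250 -53.250
35.500 -24.500 -51.750


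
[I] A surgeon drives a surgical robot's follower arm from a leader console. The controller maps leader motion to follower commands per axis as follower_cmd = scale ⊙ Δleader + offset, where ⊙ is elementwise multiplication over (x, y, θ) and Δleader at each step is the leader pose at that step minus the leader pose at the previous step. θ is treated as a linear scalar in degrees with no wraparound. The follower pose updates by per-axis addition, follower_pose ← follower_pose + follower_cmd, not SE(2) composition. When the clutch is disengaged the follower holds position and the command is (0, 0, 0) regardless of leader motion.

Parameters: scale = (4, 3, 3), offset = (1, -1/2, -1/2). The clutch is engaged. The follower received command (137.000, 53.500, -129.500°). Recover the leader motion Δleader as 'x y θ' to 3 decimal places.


axis x: (137.000 − 1) / (4) = 34.000
axis y: (53.500 − -1/2) / (3) = 18.000
axis θ: (-129.500 − -1/2) / (3) = -43.000

34.000 18.000 -43.000


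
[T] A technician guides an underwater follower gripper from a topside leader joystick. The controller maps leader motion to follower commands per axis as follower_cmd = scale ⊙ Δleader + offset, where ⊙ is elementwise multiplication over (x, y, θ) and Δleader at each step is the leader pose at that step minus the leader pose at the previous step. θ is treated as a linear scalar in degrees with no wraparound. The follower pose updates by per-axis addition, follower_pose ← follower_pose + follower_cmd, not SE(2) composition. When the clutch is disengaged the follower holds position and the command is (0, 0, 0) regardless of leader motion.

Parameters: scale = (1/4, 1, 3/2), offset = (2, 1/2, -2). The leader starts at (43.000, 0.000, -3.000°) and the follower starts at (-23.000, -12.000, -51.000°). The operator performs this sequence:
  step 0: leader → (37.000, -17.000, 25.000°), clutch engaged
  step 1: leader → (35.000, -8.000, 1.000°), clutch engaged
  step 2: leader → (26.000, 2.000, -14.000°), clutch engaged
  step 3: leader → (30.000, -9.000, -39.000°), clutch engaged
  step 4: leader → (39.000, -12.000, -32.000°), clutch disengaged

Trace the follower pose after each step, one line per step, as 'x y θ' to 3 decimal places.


-22.500 -28.500 -11.000
-21.000 -19.000 -49.000
-21.250 -8.500 -73.500
-18.250 -19.000 -113.000
-18.250 -19.000 -113.000

step 0: Δleader=(-6.000, -17.000, 28.000°), engaged; cmd=(0.500, -16.500, 40.000°) → follower=(-22.500, -28.500, -11.000°)
step 1: Δleader=(-2.000, 9.000, -24.000°), engaged; cmd=(1.500, 9.500, -38.000°) → follower=(-21.000, -19.000, -49.000°)
step 2: Δleader=(-9.000, 10.000, -15.000°), engaged; cmd=(-0.250, 10.500, -24.500°) → follower=(-21.250, -8.500, -73.500°)
step 3: Δleader=(4.000, -11.000, -25.000°), engaged; cmd=(3.000, -10.500, -39.500°) → follower=(-18.250, -19.000, -113.000°)
step 4: Δleader=(9.000, -3.000, 7.000°), disengaged; cmd=(0,0,0) → follower holds at (-18.250, -19.000, -113.000°)


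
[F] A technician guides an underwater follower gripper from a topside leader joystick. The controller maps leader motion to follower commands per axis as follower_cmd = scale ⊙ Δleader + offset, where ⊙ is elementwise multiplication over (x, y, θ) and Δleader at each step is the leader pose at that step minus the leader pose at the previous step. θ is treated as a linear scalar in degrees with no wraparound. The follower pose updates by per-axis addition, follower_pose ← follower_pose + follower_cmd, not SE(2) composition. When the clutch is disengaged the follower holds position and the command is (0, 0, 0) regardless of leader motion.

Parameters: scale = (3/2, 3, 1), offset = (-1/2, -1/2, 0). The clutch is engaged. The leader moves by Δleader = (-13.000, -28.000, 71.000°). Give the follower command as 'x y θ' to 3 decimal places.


-20.000 -84.500 71.000

axis x: 3/2·-13.000 + -1/2 = -20.000
axis y: 3·-28.000 + -1/2 = -84.500
axis θ: 1·71.000 + 0 = 71.000


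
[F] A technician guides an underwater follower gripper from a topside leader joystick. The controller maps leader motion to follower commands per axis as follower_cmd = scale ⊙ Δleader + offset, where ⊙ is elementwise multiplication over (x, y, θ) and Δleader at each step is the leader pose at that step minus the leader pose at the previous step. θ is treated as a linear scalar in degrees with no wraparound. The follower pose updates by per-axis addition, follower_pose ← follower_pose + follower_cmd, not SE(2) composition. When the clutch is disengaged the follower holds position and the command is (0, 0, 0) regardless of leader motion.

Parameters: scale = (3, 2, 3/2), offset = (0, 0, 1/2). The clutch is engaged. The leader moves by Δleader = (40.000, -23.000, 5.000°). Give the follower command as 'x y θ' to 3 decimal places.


axis x: 3·40.000 + 0 = 120.000
axis y: 2·-23.000 + 0 = -46.000
axis θ: 3/2·5.000 + 1/2 = 8.000

120.000 -46.000 8.000


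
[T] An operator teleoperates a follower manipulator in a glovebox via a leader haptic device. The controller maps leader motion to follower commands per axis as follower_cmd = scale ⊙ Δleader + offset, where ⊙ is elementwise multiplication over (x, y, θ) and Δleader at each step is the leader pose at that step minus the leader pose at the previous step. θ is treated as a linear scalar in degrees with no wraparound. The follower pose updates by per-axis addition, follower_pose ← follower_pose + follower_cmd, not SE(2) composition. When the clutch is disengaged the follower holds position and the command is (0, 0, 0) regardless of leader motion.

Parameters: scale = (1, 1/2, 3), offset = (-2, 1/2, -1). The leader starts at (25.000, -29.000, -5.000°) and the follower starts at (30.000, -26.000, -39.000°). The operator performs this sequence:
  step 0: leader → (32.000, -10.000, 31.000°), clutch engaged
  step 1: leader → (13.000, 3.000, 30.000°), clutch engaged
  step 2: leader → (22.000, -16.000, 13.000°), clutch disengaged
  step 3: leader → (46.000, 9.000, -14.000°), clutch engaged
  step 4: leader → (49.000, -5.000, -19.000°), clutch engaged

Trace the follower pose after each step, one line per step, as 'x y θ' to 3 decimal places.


35.000 -16.000 68.000
14.000 -9.000 64.000
14.000 -9.000 64.000
36.000 4.000 -18.000
37.000 -2.500 -34.000

step 0: Δleader=(7.000, 19.000, 36.000°), engaged; cmd=(5.000, 10.000, 107.000°) → follower=(35.000, -16.000, 68.000°)
step 1: Δleader=(-19.000, 13.000, -1.000°), engaged; cmd=(-21.000, 7.000, -4.000°) → follower=(14.000, -9.000, 64.000°)
step 2: Δleader=(9.000, -19.000, -17.000°), disengaged; cmd=(0,0,0) → follower holds at (14.000, -9.000, 64.000°)
step 3: Δleader=(24.000, 25.000, -27.000°), engaged; cmd=(22.000, 13.000, -82.000°) → follower=(36.000, 4.000, -18.000°)
step 4: Δleader=(3.000, -14.000, -5.000°), engaged; cmd=(1.000, -6.500, -16.000°) → follower=(37.000, -2.500, -34.000°)


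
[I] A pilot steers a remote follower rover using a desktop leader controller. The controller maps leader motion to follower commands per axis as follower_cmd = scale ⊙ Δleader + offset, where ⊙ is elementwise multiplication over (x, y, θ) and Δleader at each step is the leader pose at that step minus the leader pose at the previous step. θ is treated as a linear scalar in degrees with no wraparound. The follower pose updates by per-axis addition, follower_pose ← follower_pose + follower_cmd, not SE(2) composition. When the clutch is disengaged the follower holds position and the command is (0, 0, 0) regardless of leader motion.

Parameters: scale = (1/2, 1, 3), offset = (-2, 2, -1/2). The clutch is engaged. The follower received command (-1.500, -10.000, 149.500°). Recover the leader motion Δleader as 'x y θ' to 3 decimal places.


1.000 -12.000 50.000

axis x: (-1.500 − -2) / (1/2) = 1.000
axis y: (-10.000 − 2) / (1) = -12.000
axis θ: (149.500 − -1/2) / (3) = 50.000


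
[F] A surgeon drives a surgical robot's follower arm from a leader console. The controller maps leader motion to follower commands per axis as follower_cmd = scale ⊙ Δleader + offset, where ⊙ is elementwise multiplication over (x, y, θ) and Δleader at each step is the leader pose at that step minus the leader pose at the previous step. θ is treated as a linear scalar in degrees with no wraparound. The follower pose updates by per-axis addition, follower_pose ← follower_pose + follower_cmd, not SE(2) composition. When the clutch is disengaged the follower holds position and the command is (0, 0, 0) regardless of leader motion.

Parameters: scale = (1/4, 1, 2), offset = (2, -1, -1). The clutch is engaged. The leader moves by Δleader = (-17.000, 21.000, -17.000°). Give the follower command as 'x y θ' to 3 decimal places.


axis x: 1/4·-17.000 + 2 = -2.250
axis y: 1·21.000 + -1 = 20.000
axis θ: 2·-17.000 + -1 = -35.000

-2.250 20.000 -35.000


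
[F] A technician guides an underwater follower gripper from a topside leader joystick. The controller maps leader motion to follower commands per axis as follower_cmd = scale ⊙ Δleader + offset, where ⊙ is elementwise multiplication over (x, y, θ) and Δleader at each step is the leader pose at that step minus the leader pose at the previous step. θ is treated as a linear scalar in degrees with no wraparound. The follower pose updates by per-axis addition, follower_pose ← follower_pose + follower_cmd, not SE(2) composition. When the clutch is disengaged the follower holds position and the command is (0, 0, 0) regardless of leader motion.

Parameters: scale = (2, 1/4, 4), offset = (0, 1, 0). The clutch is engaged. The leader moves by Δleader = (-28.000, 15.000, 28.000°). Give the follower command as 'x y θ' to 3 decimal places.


axis x: 2·-28.000 + 0 = -56.000
axis y: 1/4·15.000 + 1 = 4.750
axis θ: 4·28.000 + 0 = 112.000

-56.000 4.750 112.000


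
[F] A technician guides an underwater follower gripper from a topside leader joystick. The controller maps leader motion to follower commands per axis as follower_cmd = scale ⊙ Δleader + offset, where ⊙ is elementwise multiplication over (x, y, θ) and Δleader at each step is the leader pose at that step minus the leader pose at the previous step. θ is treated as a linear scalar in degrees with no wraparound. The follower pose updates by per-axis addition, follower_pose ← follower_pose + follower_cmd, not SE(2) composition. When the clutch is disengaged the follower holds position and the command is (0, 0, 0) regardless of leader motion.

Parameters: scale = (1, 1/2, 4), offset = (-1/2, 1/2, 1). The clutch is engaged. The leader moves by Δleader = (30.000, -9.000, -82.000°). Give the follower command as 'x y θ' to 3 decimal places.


29.500 -4.000 -327.000

axis x: 1·30.000 + -1/2 = 29.500
axis y: 1/2·-9.000 + 1/2 = -4.000
axis θ: 4·-82.000 + 1 = -327.000


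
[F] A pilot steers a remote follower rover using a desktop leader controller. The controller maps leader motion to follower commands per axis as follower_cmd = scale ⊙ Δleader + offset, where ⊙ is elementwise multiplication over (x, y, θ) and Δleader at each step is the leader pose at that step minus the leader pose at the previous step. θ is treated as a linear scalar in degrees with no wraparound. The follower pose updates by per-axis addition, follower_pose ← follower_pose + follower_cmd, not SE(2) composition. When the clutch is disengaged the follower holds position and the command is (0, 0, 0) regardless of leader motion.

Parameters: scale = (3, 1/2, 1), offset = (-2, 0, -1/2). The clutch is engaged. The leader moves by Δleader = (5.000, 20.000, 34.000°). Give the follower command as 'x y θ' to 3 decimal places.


13.000 10.000 33.500

axis x: 3·5.000 + -2 = 13.000
axis y: 1/2·20.000 + 0 = 10.000
axis θ: 1·34.000 + -1/2 = 33.500


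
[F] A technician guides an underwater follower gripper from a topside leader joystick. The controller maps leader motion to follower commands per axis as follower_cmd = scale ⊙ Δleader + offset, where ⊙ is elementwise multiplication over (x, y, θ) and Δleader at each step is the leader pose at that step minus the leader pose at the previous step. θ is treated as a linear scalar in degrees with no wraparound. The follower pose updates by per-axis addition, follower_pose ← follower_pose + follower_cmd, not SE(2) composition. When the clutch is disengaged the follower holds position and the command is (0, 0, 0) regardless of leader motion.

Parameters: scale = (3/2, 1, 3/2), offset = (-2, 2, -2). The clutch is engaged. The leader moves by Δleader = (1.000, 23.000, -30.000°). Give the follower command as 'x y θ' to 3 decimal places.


-0.500 25.000 -47.000

axis x: 3/2·1.000 + -2 = -0.500
axis y: 1·23.000 + 2 = 25.000
axis θ: 3/2·-30.000 + -2 = -47.000


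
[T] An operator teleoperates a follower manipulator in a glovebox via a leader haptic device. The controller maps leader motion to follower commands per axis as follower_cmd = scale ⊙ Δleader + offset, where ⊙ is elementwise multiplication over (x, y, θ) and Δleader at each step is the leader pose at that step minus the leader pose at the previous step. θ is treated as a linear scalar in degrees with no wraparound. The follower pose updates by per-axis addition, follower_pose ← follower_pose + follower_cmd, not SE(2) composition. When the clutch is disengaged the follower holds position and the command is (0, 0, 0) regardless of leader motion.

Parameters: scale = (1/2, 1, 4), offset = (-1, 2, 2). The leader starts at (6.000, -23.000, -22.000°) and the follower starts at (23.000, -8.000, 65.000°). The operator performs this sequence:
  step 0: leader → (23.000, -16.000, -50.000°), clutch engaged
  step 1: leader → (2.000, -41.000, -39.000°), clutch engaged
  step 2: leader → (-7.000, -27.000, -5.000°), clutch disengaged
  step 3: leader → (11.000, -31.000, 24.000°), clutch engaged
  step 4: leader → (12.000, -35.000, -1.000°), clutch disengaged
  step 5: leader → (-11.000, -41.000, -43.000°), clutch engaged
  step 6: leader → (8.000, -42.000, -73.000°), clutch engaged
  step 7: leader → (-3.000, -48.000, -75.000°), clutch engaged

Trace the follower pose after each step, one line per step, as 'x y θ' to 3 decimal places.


30.500 1.000 -45.000
19.000 -22.000 1.000
19.000 -22.000 1.000
27.000 -24.000 119.000
27.000 -24.000 119.000
14.500 -28.000 -47.000
23.000 -27.000 -165.000
16.500 -31.000 -171.000

step 0: Δleader=(17.000, 7.000, -28.000°), engaged; cmd=(7.500, 9.000, -110.000°) → follower=(30.500, 1.000, -45.000°)
step 1: Δleader=(-21.000, -25.000, 11.000°), engaged; cmd=(-11.500, -23.000, 46.000°) → follower=(19.000, -22.000, 1.000°)
step 2: Δleader=(-9.000, 14.000, 34.000°), disengaged; cmd=(0,0,0) → follower holds at (19.000, -22.000, 1.000°)
step 3: Δleader=(18.000, -4.000, 29.000°), engaged; cmd=(8.000, -2.000, 118.000°) → follower=(27.000, -24.000, 119.000°)
step 4: Δleader=(1.000, -4.000, -25.000°), disengaged; cmd=(0,0,0) → follower holds at (27.000, -24.000, 119.000°)
step 5: Δleader=(-23.000, -6.000, -42.000°), engaged; cmd=(-12.500, -4.000, -166.000°) → follower=(14.500, -28.000, -47.000°)
step 6: Δleader=(19.000, -1.000, -30.000°), engaged; cmd=(8.500, 1.000, -118.000°) → follower=(23.000, -27.000, -165.000°)
step 7: Δleader=(-11.000, -6.000, -2.000°), engaged; cmd=(-6.500, -4.000, -6.000°) → follower=(16.500, -31.000, -171.000°)


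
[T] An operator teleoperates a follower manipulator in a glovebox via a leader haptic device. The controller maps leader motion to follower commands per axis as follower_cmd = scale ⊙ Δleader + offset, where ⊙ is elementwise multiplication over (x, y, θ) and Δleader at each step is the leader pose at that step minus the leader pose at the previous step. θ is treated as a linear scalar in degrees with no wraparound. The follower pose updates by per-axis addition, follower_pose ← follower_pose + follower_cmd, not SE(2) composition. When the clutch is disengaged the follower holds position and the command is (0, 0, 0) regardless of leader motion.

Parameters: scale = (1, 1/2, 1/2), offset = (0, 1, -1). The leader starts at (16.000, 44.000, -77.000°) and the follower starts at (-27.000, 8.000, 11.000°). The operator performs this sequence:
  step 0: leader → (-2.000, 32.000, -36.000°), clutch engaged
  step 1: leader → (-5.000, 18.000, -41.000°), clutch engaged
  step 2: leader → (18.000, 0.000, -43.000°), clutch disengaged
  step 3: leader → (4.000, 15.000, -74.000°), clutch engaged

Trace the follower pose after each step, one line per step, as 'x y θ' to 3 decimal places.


step 0: Δleader=(-18.000, -12.000, 41.000°), engaged; cmd=(-18.000, -5.000, 19.500°) → follower=(-45.000, 3.000, 30.500°)
step 1: Δleader=(-3.000, -14.000, -5.000°), engaged; cmd=(-3.000, -6.000, -3.500°) → follower=(-48.000, -3.000, 27.000°)
step 2: Δleader=(23.000, -18.000, -2.000°), disengaged; cmd=(0,0,0) → follower holds at (-48.000, -3.000, 27.000°)
step 3: Δleader=(-14.000, 15.000, -31.000°), engaged; cmd=(-14.000, 8.500, -16.500°) → follower=(-62.000, 5.500, 10.500°)

-45.000 3.000 30.500
-48.000 -3.000 27.000
-48.000 -3.000 27.000
-62.000 5.500 10.500


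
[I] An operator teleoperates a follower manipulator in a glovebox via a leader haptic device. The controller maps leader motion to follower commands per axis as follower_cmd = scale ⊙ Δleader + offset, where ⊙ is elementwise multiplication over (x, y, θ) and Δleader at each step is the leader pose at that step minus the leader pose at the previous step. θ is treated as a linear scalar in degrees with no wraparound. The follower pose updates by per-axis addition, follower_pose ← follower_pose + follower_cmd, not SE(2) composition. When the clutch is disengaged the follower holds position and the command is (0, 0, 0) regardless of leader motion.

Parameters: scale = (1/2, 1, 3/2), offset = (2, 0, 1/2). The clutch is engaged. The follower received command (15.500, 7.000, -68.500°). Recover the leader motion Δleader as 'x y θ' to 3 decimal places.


axis x: (15.500 − 2) / (1/2) = 27.000
axis y: (7.000 − 0) / (1) = 7.000
axis θ: (-68.500 − 1/2) / (3/2) = -46.000

27.000 7.000 -46.000


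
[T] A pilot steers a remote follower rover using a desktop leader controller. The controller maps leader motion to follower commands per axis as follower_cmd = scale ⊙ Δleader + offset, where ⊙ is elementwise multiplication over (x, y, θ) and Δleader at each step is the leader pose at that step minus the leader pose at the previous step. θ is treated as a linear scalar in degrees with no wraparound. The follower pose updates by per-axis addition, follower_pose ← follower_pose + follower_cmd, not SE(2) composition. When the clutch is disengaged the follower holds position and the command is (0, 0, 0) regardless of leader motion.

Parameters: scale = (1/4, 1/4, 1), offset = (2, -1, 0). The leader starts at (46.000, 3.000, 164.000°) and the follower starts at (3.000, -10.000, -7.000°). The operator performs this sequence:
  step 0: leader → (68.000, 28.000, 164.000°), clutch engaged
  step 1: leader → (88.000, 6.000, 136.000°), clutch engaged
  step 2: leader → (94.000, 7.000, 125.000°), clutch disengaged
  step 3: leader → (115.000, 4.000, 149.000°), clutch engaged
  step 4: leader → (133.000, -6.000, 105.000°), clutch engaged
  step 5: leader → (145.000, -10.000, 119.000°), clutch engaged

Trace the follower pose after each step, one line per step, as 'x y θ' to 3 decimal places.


10.500 -4.750 -7.000
17.500 -11.250 -35.000
17.500 -11.250 -35.000
24.750 -13.000 -11.000
31.250 -16.500 -55.000
36.250 -18.500 -41.000

step 0: Δleader=(22.000, 25.000, 0.000°), engaged; cmd=(7.500, 5.250, 0.000°) → follower=(10.500, -4.750, -7.000°)
step 1: Δleader=(20.000, -22.000, -28.000°), engaged; cmd=(7.000, -6.500, -28.000°) → follower=(17.500, -11.250, -35.000°)
step 2: Δleader=(6.000, 1.000, -11.000°), disengaged; cmd=(0,0,0) → follower holds at (17.500, -11.250, -35.000°)
step 3: Δleader=(21.000, -3.000, 24.000°), engaged; cmd=(7.250, -1.750, 24.000°) → follower=(24.750, -13.000, -11.000°)
step 4: Δleader=(18.000, -10.000, -44.000°), engaged; cmd=(6.500, -3.500, -44.000°) → follower=(31.250, -16.500, -55.000°)
step 5: Δleader=(12.000, -4.000, 14.000°), engaged; cmd=(5.000, -2.000, 14.000°) → follower=(36.250, -18.500, -41.000°)


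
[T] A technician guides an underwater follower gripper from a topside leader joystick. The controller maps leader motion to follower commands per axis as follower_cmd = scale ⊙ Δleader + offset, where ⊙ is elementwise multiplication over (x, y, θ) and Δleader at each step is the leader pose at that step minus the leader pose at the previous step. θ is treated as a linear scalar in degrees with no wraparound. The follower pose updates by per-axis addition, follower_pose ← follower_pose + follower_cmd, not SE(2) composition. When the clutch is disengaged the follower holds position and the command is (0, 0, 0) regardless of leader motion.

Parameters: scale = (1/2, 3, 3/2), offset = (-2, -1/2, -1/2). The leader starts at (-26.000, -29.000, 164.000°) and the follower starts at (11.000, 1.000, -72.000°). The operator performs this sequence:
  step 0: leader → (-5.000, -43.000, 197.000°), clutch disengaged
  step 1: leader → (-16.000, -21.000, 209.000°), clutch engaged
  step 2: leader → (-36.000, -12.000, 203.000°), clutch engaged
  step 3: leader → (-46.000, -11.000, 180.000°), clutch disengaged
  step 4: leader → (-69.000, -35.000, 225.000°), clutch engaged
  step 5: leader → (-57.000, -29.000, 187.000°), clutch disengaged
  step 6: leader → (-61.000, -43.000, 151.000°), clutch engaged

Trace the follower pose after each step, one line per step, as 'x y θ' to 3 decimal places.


step 0: Δleader=(21.000, -14.000, 33.000°), disengaged; cmd=(0,0,0) → follower holds at (11.000, 1.000, -72.000°)
step 1: Δleader=(-11.000, 22.000, 12.000°), engaged; cmd=(-7.500, 65.500, 17.500°) → follower=(3.500, 66.500, -54.500°)
step 2: Δleader=(-20.000, 9.000, -6.000°), engaged; cmd=(-12.000, 26.500, -9.500°) → follower=(-8.500, 93.000, -64.000°)
step 3: Δleader=(-10.000, 1.000, -23.000°), disengaged; cmd=(0,0,0) → follower holds at (-8.500, 93.000, -64.000°)
step 4: Δleader=(-23.000, -24.000, 45.000°), engaged; cmd=(-13.500, -72.500, 67.000°) → follower=(-22.000, 20.500, 3.000°)
step 5: Δleader=(12.000, 6.000, -38.000°), disengaged; cmd=(0,0,0) → follower holds at (-22.000, 20.500, 3.000°)
step 6: Δleader=(-4.000, -14.000, -36.000°), engaged; cmd=(-4.000, -42.500, -54.500°) → follower=(-26.000, -22.000, -51.500°)

11.000 1.000 -72.000
3.500 66.500 -54.500
-8.500 93.000 -64.000
-8.500 93.000 -64.000
-22.000 20.500 3.000
-22.000 20.500 3.000
-26.000 -22.000 -51.500


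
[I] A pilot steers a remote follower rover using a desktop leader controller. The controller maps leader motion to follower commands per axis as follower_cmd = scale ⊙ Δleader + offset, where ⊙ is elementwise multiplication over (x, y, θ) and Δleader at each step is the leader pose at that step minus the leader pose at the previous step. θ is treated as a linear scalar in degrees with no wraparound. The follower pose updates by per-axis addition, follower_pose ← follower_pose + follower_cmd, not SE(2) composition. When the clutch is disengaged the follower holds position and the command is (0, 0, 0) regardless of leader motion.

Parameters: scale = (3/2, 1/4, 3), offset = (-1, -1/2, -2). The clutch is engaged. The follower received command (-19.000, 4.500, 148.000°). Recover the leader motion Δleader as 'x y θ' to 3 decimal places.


-12.000 20.000 50.000

axis x: (-19.000 − -1) / (3/2) = -12.000
axis y: (4.500 − -1/2) / (1/4) = 20.000
axis θ: (148.000 − -2) / (3) = 50.000


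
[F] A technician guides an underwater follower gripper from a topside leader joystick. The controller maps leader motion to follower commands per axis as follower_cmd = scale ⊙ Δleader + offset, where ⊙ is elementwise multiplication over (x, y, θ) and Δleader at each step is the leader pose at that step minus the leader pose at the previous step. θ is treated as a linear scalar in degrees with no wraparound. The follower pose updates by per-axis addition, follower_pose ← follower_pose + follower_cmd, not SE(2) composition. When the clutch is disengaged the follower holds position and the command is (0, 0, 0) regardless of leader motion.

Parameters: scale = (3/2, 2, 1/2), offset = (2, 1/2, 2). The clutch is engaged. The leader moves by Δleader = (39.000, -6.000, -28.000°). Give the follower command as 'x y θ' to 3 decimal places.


axis x: 3/2·39.000 + 2 = 60.500
axis y: 2·-6.000 + 1/2 = -11.500
axis θ: 1/2·-28.000 + 2 = -12.000

60.500 -11.500 -12.000


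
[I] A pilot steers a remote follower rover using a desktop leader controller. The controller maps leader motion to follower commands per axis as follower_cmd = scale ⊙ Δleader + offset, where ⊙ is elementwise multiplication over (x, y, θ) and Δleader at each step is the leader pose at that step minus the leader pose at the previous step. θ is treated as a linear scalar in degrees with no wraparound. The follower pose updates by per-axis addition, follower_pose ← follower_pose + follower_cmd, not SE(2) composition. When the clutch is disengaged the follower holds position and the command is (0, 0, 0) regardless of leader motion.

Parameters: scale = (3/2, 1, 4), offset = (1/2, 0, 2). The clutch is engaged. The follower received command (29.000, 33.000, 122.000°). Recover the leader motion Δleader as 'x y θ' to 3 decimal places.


axis x: (29.000 − 1/2) / (3/2) = 19.000
axis y: (33.000 − 0) / (1) = 33.000
axis θ: (122.000 − 2) / (4) = 30.000

19.000 33.000 30.000


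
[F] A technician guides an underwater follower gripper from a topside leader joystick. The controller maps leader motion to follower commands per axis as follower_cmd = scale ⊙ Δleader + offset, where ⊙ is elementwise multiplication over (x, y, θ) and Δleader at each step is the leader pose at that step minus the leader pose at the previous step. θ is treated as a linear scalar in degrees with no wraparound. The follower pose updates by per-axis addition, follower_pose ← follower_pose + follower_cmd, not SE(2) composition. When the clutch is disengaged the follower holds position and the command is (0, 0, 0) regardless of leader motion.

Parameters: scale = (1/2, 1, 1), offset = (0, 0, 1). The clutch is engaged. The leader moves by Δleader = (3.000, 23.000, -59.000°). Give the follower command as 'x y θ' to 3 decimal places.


axis x: 1/2·3.000 + 0 = 1.500
axis y: 1·23.000 + 0 = 23.000
axis θ: 1·-59.000 + 1 = -58.000

1.500 23.000 -58.000


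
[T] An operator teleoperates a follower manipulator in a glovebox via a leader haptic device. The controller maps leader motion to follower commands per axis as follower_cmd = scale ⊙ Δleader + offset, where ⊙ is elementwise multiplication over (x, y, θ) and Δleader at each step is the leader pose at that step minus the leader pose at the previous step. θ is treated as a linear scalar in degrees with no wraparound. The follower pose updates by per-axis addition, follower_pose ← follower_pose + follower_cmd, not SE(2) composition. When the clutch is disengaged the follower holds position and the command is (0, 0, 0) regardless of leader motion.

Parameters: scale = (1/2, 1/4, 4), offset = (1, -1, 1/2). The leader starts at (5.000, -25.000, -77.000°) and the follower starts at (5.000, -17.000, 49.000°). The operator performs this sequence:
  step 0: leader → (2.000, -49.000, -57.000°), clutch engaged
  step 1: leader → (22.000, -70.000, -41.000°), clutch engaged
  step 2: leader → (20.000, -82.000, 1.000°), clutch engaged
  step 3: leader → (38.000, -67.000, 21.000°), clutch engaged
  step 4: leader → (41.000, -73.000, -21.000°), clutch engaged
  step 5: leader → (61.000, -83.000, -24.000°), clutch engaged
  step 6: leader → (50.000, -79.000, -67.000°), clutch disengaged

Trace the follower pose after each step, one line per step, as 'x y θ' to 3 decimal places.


4.500 -24.000 129.500
15.500 -30.250 194.000
15.500 -34.250 362.500
25.500 -31.500 443.000
28.000 -34.000 275.500
39.000 -37.500 264.000
39.000 -37.500 264.000

step 0: Δleader=(-3.000, -24.000, 20.000°), engaged; cmd=(-0.500, -7.000, 80.500°) → follower=(4.500, -24.000, 129.500°)
step 1: Δleader=(20.000, -21.000, 16.000°), engaged; cmd=(11.000, -6.250, 64.500°) → follower=(15.500, -30.250, 194.000°)
step 2: Δleader=(-2.000, -12.000, 42.000°), engaged; cmd=(0.000, -4.000, 168.500°) → follower=(15.500, -34.250, 362.500°)
step 3: Δleader=(18.000, 15.000, 20.000°), engaged; cmd=(10.000, 2.750, 80.500°) → follower=(25.500, -31.500, 443.000°)
step 4: Δleader=(3.000, -6.000, -42.000°), engaged; cmd=(2.500, -2.500, -167.500°) → follower=(28.000, -34.000, 275.500°)
step 5: Δleader=(20.000, -10.000, -3.000°), engaged; cmd=(11.000, -3.500, -11.500°) → follower=(39.000, -37.500, 264.000°)
step 6: Δleader=(-11.000, 4.000, -43.000°), disengaged; cmd=(0,0,0) → follower holds at (39.000, -37.500, 264.000°)


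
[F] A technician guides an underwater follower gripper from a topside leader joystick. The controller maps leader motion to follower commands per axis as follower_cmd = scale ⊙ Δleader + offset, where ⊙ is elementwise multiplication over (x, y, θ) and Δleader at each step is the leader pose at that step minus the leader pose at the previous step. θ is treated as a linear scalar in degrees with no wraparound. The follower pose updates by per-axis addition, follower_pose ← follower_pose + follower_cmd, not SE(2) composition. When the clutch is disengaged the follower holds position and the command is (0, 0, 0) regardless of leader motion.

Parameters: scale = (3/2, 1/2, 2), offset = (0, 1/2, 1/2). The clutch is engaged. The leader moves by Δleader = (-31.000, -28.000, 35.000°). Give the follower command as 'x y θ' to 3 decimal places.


-46.500 -13.500 70.500

axis x: 3/2·-31.000 + 0 = -46.500
axis y: 1/2·-28.000 + 1/2 = -13.500
axis θ: 2·35.000 + 1/2 = 70.500


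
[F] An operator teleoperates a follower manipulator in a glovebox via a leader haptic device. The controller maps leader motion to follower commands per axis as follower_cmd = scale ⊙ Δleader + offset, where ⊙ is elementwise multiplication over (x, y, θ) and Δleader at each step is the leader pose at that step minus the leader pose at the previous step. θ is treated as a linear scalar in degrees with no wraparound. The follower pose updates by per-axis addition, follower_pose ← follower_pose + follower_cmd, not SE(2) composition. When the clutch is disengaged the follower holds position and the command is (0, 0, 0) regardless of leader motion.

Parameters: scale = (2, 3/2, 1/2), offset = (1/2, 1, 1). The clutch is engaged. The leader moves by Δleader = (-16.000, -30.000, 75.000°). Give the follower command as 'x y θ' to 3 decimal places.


axis x: 2·-16.000 + 1/2 = -31.500
axis y: 3/2·-30.000 + 1 = -44.000
axis θ: 1/2·75.000 + 1 = 38.500

-31.500 -44.000 38.500


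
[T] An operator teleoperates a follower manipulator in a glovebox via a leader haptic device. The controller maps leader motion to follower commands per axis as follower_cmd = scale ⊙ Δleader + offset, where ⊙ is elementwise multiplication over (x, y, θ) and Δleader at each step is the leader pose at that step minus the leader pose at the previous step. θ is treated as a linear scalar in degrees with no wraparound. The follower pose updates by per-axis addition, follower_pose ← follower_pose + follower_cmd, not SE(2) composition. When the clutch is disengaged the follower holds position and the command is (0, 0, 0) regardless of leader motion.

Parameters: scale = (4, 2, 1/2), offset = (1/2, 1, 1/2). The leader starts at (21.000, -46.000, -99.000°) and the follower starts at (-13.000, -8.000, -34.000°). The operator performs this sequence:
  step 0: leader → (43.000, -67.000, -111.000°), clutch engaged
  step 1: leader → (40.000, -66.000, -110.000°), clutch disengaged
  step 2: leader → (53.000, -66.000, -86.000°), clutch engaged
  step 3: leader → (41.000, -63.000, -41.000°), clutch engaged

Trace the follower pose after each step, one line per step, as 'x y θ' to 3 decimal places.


step 0: Δleader=(22.000, -21.000, -12.000°), engaged; cmd=(88.500, -41.000, -5.500°) → follower=(75.500, -49.000, -39.500°)
step 1: Δleader=(-3.000, 1.000, 1.000°), disengaged; cmd=(0,0,0) → follower holds at (75.500, -49.000, -39.500°)
step 2: Δleader=(13.000, 0.000, 24.000°), engaged; cmd=(52.500, 1.000, 12.500°) → follower=(128.000, -48.000, -27.000°)
step 3: Δleader=(-12.000, 3.000, 45.000°), engaged; cmd=(-47.500, 7.000, 23.000°) → follower=(80.500, -41.000, -4.000°)

75.500 -49.000 -39.500
75.500 -49.000 -39.500
128.000 -48.000 -27.000
80.500 -41.000 -4.000


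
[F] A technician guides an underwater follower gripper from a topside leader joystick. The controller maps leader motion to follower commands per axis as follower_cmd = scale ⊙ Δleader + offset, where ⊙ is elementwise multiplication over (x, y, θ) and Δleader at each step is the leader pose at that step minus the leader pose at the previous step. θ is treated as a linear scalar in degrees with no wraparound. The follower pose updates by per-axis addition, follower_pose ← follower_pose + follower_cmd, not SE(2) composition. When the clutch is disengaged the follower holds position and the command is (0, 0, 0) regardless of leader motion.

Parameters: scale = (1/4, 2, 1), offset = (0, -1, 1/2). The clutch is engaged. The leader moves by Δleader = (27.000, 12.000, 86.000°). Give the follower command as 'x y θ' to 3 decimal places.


6.750 23.000 86.500

axis x: 1/4·27.000 + 0 = 6.750
axis y: 2·12.000 + -1 = 23.000
axis θ: 1·86.000 + 1/2 = 86.500


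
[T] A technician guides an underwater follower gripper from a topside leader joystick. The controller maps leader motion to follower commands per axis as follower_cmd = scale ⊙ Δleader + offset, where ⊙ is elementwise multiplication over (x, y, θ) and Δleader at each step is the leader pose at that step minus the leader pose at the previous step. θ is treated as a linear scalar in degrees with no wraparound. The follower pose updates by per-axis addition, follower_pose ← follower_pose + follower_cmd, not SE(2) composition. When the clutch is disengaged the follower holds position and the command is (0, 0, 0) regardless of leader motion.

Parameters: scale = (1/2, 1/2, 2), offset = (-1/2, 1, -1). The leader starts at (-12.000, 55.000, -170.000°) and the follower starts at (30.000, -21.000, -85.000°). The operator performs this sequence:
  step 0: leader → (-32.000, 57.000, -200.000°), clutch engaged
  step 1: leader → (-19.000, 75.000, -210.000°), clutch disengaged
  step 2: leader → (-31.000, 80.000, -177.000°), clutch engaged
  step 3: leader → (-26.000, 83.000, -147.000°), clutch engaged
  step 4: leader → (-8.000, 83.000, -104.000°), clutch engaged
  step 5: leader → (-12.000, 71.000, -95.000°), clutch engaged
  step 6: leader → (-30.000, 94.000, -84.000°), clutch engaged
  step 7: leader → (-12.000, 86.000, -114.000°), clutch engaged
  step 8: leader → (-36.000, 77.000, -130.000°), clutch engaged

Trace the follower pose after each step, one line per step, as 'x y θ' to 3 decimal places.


19.500 -19.000 -146.000
19.500 -19.000 -146.000
13.000 -15.500 -81.000
15.000 -13.000 -22.000
23.500 -12.000 63.000
21.000 -17.000 80.000
11.500 -4.500 101.000
20.000 -7.500 40.000
7.500 -11.000 7.000

step 0: Δleader=(-20.000, 2.000, -30.000°), engaged; cmd=(-10.500, 2.000, -61.000°) → follower=(19.500, -19.000, -146.000°)
step 1: Δleader=(13.000, 18.000, -10.000°), disengaged; cmd=(0,0,0) → follower holds at (19.500, -19.000, -146.000°)
step 2: Δleader=(-12.000, 5.000, 33.000°), engaged; cmd=(-6.500, 3.500, 65.000°) → follower=(13.000, -15.500, -81.000°)
step 3: Δleader=(5.000, 3.000, 30.000°), engaged; cmd=(2.000, 2.500, 59.000°) → follower=(15.000, -13.000, -22.000°)
step 4: Δleader=(18.000, 0.000, 43.000°), engaged; cmd=(8.500, 1.000, 85.000°) → follower=(23.500, -12.000, 63.000°)
step 5: Δleader=(-4.000, -12.000, 9.000°), engaged; cmd=(-2.500, -5.000, 17.000°) → follower=(21.000, -17.000, 80.000°)
step 6: Δleader=(-18.000, 23.000, 11.000°), engaged; cmd=(-9.500, 12.500, 21.000°) → follower=(11.500, -4.500, 101.000°)
step 7: Δleader=(18.000, -8.000, -30.000°), engaged; cmd=(8.500, -3.000, -61.000°) → follower=(20.000, -7.500, 40.000°)
step 8: Δleader=(-24.000, -9.000, -16.000°), engaged; cmd=(-12.500, -3.500, -33.000°) → follower=(7.500, -11.000, 7.000°)
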